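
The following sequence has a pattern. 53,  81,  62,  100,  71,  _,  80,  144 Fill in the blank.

121

Odd-indexed and even-indexed terms follow separate rules.
Stream A: 53, 62, 71, 80 — arithmetic with common difference +9.
Stream B: 81, 100, ?, 144 — perfect squares starting at 9².
Filling stream B at index 3 by its rule yields 121.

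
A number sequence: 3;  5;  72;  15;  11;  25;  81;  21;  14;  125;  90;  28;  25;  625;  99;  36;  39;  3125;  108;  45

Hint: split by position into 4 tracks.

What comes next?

Split by position mod 4 into 4 tracks.
Stream A = 3, 11, 14, 25, 39: Fibonacci-style (each term is the sum of the two before it).
Stream B = 5, 25, 125, 625, 3125: powers 5^1, 5^2, 5^3, ….
Stream C = 72, 81, 90, 99, 108: linear: a_n = 63 + 9·n.
Stream D = 15, 21, 28, 36, 45: triangular numbers n(n+1)/2 for n = 5, 6, ….
The 21st slot belongs to stream A; its 6th term is 64.

64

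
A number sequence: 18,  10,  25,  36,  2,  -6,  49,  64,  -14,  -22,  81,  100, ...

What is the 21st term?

-62

The slot pattern repeats as AABB (period 4), so there are 2 interleaved tracks.
Track A: 18, 10, 2, -6, -14, -22. Linear: a_n = 26 − 8·n.
Track B: 25, 36, 49, 64, 81, 100. Consecutive squares n² from n = 5.
The 21st slot belongs to track A; its 11th term is -62.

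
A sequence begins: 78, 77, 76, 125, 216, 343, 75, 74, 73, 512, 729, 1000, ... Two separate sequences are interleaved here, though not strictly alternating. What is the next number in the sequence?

Positions follow the repeating pattern AAABBB; grouping by letter gives 2 tracks.
Stream A: 78, 77, 76, 75, 74, 73 (subtracting 1 each time).
Stream B: 125, 216, 343, 512, 729, 1000 (the cubes 5³, 6³, 7³, …).
The 13th slot belongs to stream A; its 7th term is 72.

72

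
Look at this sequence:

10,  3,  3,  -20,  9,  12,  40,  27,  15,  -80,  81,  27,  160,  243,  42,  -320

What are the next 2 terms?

729, 69

Read the sequence 3 terms at a time; column i is its own pattern.
Subsequence A = 10, -20, 40, -80, 160, -320: geometric with ratio -2.
Subsequence B = 3, 9, 27, 81, 243: powers of 3.
Subsequence C = 3, 12, 15, 27, 42: Fibonacci-style (each term is the sum of the two before it).
Position 17 → subsequence B, term 6 = 729.
Position 18 → subsequence C, term 6 = 69.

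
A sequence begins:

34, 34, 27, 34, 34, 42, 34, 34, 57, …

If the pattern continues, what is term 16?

Reading positions in blocks of 3 reveals the pattern AAB — 2 tracks woven together.
Subsequence A: 34, 34, 34, 34, 34, 34 — constant 34.
Subsequence B: 27, 42, 57 — adding 15 each time.
The 16th slot belongs to subsequence A; its 11th term is 34.

34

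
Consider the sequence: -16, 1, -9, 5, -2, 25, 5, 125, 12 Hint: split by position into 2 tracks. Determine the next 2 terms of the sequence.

625, 19

Split by position mod 2 into 2 tracks.
Subsequence A = -16, -9, -2, 5, 12: arithmetic with common difference +7.
Subsequence B = 1, 5, 25, 125: successive powers of 5.
The 10th slot belongs to subsequence B; its 5th term is 625.
Position 11 → subsequence A, term 6 = 19.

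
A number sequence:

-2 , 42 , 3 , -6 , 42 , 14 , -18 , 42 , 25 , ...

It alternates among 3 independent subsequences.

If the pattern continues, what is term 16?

Split by position mod 3: positions 1, 4, 7, … form one track, and each other residue class forms its own.
Track A is -2, -6, -18, which is geometric, ×3 each step.
Track B is 42, 42, 42, which is always 42.
Track C is 3, 14, 25, which is linear: a_n = -8 + 11·n.
Position 16 falls in track A as its term 6, giving -486.

-486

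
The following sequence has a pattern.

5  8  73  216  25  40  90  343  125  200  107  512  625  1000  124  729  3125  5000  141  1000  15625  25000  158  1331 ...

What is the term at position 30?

625000

Split by position mod 4 into 4 tracks.
Track A: 5, 25, 125, 625, 3125, 15625 — powers of 5.
Track B: 8, 40, 200, 1000, 5000, 25000 — geometric with ratio 5.
Track C: 73, 90, 107, 124, 141, 158 — arithmetic with common difference +17.
Track D: 216, 343, 512, 729, 1000, 1331 — consecutive cubes n³ from n = 6.
Position 30 falls in track B as its term 8, giving 625000.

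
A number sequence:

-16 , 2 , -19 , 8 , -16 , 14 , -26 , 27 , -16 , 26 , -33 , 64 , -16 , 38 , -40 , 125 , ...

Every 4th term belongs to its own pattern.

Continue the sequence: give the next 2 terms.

Read the sequence 4 terms at a time; column i is its own pattern.
Track A: -16, -16, -16, -16 (always -16).
Track B: 2, 14, 26, 38 (adding 12 each time).
Track C: -19, -26, -33, -40 (subtracting 7 each time).
Track D: 8, 27, 64, 125 (consecutive cubes n³ from n = 2).
The 17th slot belongs to track A; its 5th term is -16.
Term 18 comes from track B (its 5th entry): 50.

-16, 50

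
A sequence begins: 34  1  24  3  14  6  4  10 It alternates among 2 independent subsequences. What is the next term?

The terms cycle through 2 interleaved subsequences.
Track A: 34, 24, 14, 4. Arithmetic, step −10.
Track B: 1, 3, 6, 10. The triangular numbers T_1, T_2, ….
Term 9 comes from track A (its 5th entry): -6.

-6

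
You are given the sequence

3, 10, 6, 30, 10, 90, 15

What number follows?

270

The terms cycle through 2 interleaved subsequences.
Track A: 3, 6, 10, 15. The triangular numbers T_2, T_3, ….
Track B: 10, 30, 90. Geometric with ratio 3.
Position 8 → track B, term 4 = 270.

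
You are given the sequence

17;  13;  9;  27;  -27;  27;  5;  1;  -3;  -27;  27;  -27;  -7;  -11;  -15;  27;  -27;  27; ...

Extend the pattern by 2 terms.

The slot pattern repeats as AAABBB (period 6), so there are 2 interleaved tracks.
Stream A is 17, 13, 9, 5, 1, -3, -7, -11, -15, which is arithmetic, step −4.
Stream B is 27, -27, 27, -27, 27, -27, 27, -27, 27, which is oscillating between 27 and -27.
Position 19 falls in stream A as its term 10, giving -19.
The 20th slot belongs to stream A; its 11th term is -23.

-19, -23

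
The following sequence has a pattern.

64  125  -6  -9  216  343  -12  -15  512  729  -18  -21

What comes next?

1000

Positions follow the repeating pattern AABB; grouping by letter gives 2 tracks.
Track A = 64, 125, 216, 343, 512, 729: the cubes 4³, 5³, 6³, ….
Track B = -6, -9, -12, -15, -18, -21: arithmetic, step −3.
Position 13 → track A, term 7 = 1000.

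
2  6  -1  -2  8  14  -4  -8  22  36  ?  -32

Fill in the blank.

Positions follow the repeating pattern AABB; grouping by letter gives 2 tracks.
Stream A: 2, 6, 8, 14, 22, 36 — a Fibonacci-like recurrence a_n = a_{n-1} + a_{n-2}.
Stream B: -1, -2, -4, -8, ?, -32 — geometric, ×2 each step.
Filling stream B at index 5 by its rule yields -16.

-16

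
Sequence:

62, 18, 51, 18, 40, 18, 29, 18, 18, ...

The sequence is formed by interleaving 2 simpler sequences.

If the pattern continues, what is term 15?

Taking every 2nd term gives 2 separate tracks.
Subsequence A: 62, 51, 40, 29, 18. Arithmetic, step −11.
Subsequence B: 18, 18, 18, 18. The constant sequence 18.
Term 15 comes from subsequence A (its 8th entry): -15.

-15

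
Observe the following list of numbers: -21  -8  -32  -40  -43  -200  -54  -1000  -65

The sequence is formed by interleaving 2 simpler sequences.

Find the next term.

-5000

Positions 1, 3, 5, … form one subsequence and positions 2, 4, 6, … form another.
Track A is -21, -32, -43, -54, -65, which is arithmetic with common difference −11.
Track B is -8, -40, -200, -1000, which is multiplying by 5 each time.
Position 10 falls in track B as its term 5, giving -5000.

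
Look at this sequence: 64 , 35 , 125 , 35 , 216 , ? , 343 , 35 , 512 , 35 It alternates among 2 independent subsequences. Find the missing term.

35

Taking every 2nd term gives 2 separate tracks.
Track A: 64, 125, 216, 343, 512 (consecutive cubes n³ from n = 4).
Track B: 35, 35, ?, 35, 35 (always 35).
So the missing entry in track B is 35.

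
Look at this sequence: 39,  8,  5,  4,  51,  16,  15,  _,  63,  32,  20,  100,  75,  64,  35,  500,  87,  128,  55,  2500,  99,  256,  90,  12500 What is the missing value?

20

Taking every 4th term gives 4 separate tracks.
Subsequence A: 39, 51, 63, 75, 87, 99 — adding 12 each time.
Subsequence B: 8, 16, 32, 64, 128, 256 — powers 2^3, 2^4, 2^5, ….
Subsequence C: 5, 15, 20, 35, 55, 90 — Fibonacci-style (each term is the sum of the two before it).
Subsequence D: 4, ?, 100, 500, 2500, 12500 — geometric with ratio 5.
So the missing entry in subsequence D is 20.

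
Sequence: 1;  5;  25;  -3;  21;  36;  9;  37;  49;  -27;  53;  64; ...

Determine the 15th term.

The terms cycle through 3 interleaved subsequences.
Stream A = 1, -3, 9, -27: geometric, ×-3 each step.
Stream B = 5, 21, 37, 53: adding 16 each time.
Stream C = 25, 36, 49, 64: the squares 5², 6², 7², ….
Term 15 comes from stream C (its 5th entry): 81.

81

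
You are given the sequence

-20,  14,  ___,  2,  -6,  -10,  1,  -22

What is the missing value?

Taking every 2nd term gives 2 separate tracks.
Subsequence A: -20, ?, -6, 1. Arithmetic with common difference +7.
Subsequence B: 14, 2, -10, -22. Arithmetic, step −12.
Subsequence A's pattern makes the blank -13.

-13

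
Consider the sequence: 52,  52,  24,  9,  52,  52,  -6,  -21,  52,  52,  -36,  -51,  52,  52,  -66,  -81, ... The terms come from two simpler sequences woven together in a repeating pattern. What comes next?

52

Positions follow the repeating pattern AABB; grouping by letter gives 2 tracks.
Subsequence A: 52, 52, 52, 52, 52, 52, 52, 52 — the constant sequence 52.
Subsequence B: 24, 9, -6, -21, -36, -51, -66, -81 — arithmetic with common difference −15.
Position 17 falls in subsequence A as its term 9, giving 52.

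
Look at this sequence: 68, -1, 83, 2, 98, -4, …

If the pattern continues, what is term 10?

-16

The terms cycle through 2 interleaved subsequences.
Track A: 68, 83, 98 — linear: a_n = 53 + 15·n.
Track B: -1, 2, -4 — geometric, ×-2 each step.
Position 10 → track B, term 5 = -16.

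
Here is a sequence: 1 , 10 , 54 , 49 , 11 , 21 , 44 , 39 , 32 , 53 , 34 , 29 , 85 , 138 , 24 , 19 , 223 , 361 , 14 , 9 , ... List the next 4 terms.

Reading positions in blocks of 4 reveals the pattern AABB — 2 tracks woven together.
Track A: 1, 10, 11, 21, 32, 53, 85, 138, 223, 361 — each term equals the sum of the previous two.
Track B: 54, 49, 44, 39, 34, 29, 24, 19, 14, 9 — arithmetic, step −5.
Term 21 comes from track A (its 11th entry): 584.
The 22nd slot belongs to track A; its 12th term is 945.
Position 23 → track B, term 11 = 4.
The 24th slot belongs to track B; its 12th term is -1.

584, 945, 4, -1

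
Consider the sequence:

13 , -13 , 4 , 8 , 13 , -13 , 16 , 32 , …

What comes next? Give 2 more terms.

13, -13

Positions follow the repeating pattern AABB; grouping by letter gives 2 tracks.
Subsequence A is 13, -13, 13, -13, which is oscillating between 13 and -13.
Subsequence B is 4, 8, 16, 32, which is geometric, ×2 each step.
The 9th slot belongs to subsequence A; its 5th term is 13.
The 10th slot belongs to subsequence A; its 6th term is -13.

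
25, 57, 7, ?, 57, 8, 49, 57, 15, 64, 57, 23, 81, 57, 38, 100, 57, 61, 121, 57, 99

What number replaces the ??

36

Split by position mod 3: positions 1, 4, 7, … form one track, and each other residue class forms its own.
Track A: 25, ?, 49, 64, 81, 100, 121. The squares 5², 6², 7², ….
Track B: 57, 57, 57, 57, 57, 57, 57. Always 57.
Track C: 7, 8, 15, 23, 38, 61, 99. A Fibonacci-like recurrence a_n = a_{n-1} + a_{n-2}.
So the missing entry in track A is 36.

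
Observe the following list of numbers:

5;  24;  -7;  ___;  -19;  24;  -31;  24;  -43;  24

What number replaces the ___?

Split by position mod 2 into 2 tracks.
Stream A = 5, -7, -19, -31, -43: linear: a_n = 17 − 12·n.
Stream B = 24, ?, 24, 24, 24: always 24.
Stream B's pattern makes the blank 24.

24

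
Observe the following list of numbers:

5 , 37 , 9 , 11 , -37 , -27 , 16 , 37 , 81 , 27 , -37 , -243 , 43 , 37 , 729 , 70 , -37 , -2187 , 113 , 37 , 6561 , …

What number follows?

183

Split by position mod 3 into 3 tracks.
Stream A = 5, 11, 16, 27, 43, 70, 113: Fibonacci-style (each term is the sum of the two before it).
Stream B = 37, -37, 37, -37, 37, -37, 37: the oscillation 37·(−1)^(n+1).
Stream C = 9, -27, 81, -243, 729, -2187, 6561: geometric, ×-3 each step.
Term 22 comes from stream A (its 8th entry): 183.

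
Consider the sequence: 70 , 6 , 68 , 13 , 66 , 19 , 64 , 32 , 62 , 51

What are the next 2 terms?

Taking every 2nd term gives 2 separate tracks.
Track A: 70, 68, 66, 64, 62 (linear: a_n = 72 − 2·n).
Track B: 6, 13, 19, 32, 51 (each term equals the sum of the previous two).
Position 11 falls in track A as its term 6, giving 60.
Term 12 comes from track B (its 6th entry): 83.

60, 83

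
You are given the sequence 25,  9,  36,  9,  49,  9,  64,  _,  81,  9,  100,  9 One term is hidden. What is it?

9

The terms cycle through 2 interleaved subsequences.
Stream A: 25, 36, 49, 64, 81, 100 — perfect squares starting at 5².
Stream B: 9, 9, 9, ?, 9, 9 — constant 9.
Filling stream B at index 4 by its rule yields 9.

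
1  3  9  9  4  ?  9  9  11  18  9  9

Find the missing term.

Reading positions in blocks of 4 reveals the pattern AABB — 2 tracks woven together.
Stream A: 1, 3, 4, ?, 11, 18. A Fibonacci-like recurrence a_n = a_{n-1} + a_{n-2}.
Stream B: 9, 9, 9, 9, 9, 9. The constant sequence 9.
Filling stream A at index 4 by its rule yields 7.

7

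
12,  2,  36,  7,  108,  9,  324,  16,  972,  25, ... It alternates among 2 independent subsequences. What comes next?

2916

The terms cycle through 2 interleaved subsequences.
Stream A: 12, 36, 108, 324, 972 — geometric, ×3 each step.
Stream B: 2, 7, 9, 16, 25 — Fibonacci-style (each term is the sum of the two before it).
Term 11 comes from stream A (its 6th entry): 2916.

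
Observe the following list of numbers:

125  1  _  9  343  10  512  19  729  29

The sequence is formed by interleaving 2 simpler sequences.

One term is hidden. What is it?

Positions 1, 3, 5, … form one subsequence and positions 2, 4, 6, … form another.
Stream A is 125, ?, 343, 512, 729, which is the cubes 5³, 6³, 7³, ….
Stream B is 1, 9, 10, 19, 29, which is Fibonacci-style (each term is the sum of the two before it).
Filling stream A at index 2 by its rule yields 216.

216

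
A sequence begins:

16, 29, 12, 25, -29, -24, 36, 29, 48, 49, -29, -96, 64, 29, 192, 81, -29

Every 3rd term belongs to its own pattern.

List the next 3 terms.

-384, 100, 29

Read the sequence 3 terms at a time; column i is its own pattern.
Track A: 16, 25, 36, 49, 64, 81. Perfect squares starting at 4².
Track B: 29, -29, 29, -29, 29, -29. The oscillation 29·(−1)^(n+1).
Track C: 12, -24, 48, -96, 192. Geometric, ×-2 each step.
The 18th slot belongs to track C; its 6th term is -384.
The 19th slot belongs to track A; its 7th term is 100.
Position 20 → track B, term 7 = 29.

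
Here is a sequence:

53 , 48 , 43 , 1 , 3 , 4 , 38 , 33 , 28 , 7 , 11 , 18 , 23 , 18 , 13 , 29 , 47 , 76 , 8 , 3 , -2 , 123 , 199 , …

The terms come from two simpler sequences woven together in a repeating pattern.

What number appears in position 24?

Positions follow the repeating pattern AAABBB; grouping by letter gives 2 tracks.
Track A: 53, 48, 43, 38, 33, 28, 23, 18, 13, 8, 3, -2 (arithmetic, step −5).
Track B: 1, 3, 4, 7, 11, 18, 29, 47, 76, 123, 199 (a Fibonacci-like recurrence a_n = a_{n-1} + a_{n-2}).
The 24th slot belongs to track B; its 12th term is 322.

322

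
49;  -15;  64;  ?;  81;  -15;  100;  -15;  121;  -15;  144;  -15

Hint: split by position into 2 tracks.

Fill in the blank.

-15

Odd-indexed and even-indexed terms follow separate rules.
Track A: 49, 64, 81, 100, 121, 144. Perfect squares starting at 7².
Track B: -15, ?, -15, -15, -15, -15. Constant -15.
So the missing entry in track B is -15.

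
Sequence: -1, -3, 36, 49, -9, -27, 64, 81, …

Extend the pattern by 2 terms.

-81, -243

The slot pattern repeats as AABB (period 4), so there are 2 interleaved tracks.
Subsequence A = -1, -3, -9, -27: multiplying by 3 each time.
Subsequence B = 36, 49, 64, 81: perfect squares starting at 6².
The 9th slot belongs to subsequence A; its 5th term is -81.
Position 10 falls in subsequence A as its term 6, giving -243.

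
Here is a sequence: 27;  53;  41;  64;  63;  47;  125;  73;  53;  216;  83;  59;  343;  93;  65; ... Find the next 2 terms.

Taking every 3rd term gives 3 separate tracks.
Track A is 27, 64, 125, 216, 343, which is perfect cubes starting at 3³.
Track B is 53, 63, 73, 83, 93, which is adding 10 each time.
Track C is 41, 47, 53, 59, 65, which is arithmetic with common difference +6.
The 16th slot belongs to track A; its 6th term is 512.
Position 17 falls in track B as its term 6, giving 103.

512, 103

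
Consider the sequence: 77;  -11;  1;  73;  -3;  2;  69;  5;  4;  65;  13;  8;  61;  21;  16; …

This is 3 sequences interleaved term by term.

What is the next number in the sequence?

Taking every 3rd term gives 3 separate tracks.
Track A: 77, 73, 69, 65, 61. Linear: a_n = 81 − 4·n.
Track B: -11, -3, 5, 13, 21. Arithmetic with common difference +8.
Track C: 1, 2, 4, 8, 16. Multiplying by 2 each time.
Position 16 → track A, term 6 = 57.

57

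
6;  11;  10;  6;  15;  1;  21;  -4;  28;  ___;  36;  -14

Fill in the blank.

-9

Positions 1, 3, 5, … form one subsequence and positions 2, 4, 6, … form another.
Stream A: 6, 10, 15, 21, 28, 36 (triangular numbers starting at T_3).
Stream B: 11, 6, 1, -4, ?, -14 (arithmetic with common difference −5).
Stream B's pattern makes the blank -9.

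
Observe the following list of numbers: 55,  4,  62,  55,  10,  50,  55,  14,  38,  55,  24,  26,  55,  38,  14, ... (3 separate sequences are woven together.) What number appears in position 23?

162

The terms cycle through 3 interleaved subsequences.
Subsequence A: 55, 55, 55, 55, 55 (always 55).
Subsequence B: 4, 10, 14, 24, 38 (each term equals the sum of the previous two).
Subsequence C: 62, 50, 38, 26, 14 (linear: a_n = 74 − 12·n).
Position 23 → subsequence B, term 8 = 162.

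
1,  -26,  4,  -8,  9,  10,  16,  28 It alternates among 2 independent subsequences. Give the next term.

25

The terms cycle through 2 interleaved subsequences.
Subsequence A = 1, 4, 9, 16: perfect squares starting at 1².
Subsequence B = -26, -8, 10, 28: arithmetic with common difference +18.
The 9th slot belongs to subsequence A; its 5th term is 25.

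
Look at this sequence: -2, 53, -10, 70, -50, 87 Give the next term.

-250

Positions 1, 3, 5, … form one subsequence and positions 2, 4, 6, … form another.
Track A is -2, -10, -50, which is a geometric progression (common ratio 5).
Track B is 53, 70, 87, which is linear: a_n = 36 + 17·n.
Position 7 → track A, term 4 = -250.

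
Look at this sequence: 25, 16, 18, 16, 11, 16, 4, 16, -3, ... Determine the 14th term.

16

The terms cycle through 2 interleaved subsequences.
Stream A = 25, 18, 11, 4, -3: linear: a_n = 32 − 7·n.
Stream B = 16, 16, 16, 16: always 16.
Term 14 comes from stream B (its 7th entry): 16.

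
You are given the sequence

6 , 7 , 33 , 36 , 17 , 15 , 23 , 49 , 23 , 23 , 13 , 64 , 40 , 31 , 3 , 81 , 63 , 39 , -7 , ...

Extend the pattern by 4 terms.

Split by position mod 4 into 4 tracks.
Track A = 6, 17, 23, 40, 63: each term equals the sum of the previous two.
Track B = 7, 15, 23, 31, 39: adding 8 each time.
Track C = 33, 23, 13, 3, -7: arithmetic, step −10.
Track D = 36, 49, 64, 81: consecutive squares n² from n = 6.
Term 20 comes from track D (its 5th entry): 100.
Term 21 comes from track A (its 6th entry): 103.
The 22nd slot belongs to track B; its 6th term is 47.
Term 23 comes from track C (its 6th entry): -17.

100, 103, 47, -17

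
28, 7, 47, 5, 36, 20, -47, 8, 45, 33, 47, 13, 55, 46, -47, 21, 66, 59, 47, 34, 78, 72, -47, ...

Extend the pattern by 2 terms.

55, 91

Read the sequence 4 terms at a time; column i is its own pattern.
Track A: 28, 36, 45, 55, 66, 78. Triangular numbers starting at T_7.
Track B: 7, 20, 33, 46, 59, 72. Arithmetic with common difference +13.
Track C: 47, -47, 47, -47, 47, -47. Oscillating between 47 and -47.
Track D: 5, 8, 13, 21, 34. Fibonacci-style (each term is the sum of the two before it).
Term 24 comes from track D (its 6th entry): 55.
Term 25 comes from track A (its 7th entry): 91.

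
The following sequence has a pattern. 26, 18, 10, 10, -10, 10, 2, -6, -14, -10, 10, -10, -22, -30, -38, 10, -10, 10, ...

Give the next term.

Positions follow the repeating pattern AAABBB; grouping by letter gives 2 tracks.
Track A: 26, 18, 10, 2, -6, -14, -22, -30, -38. Arithmetic, step −8.
Track B: 10, -10, 10, -10, 10, -10, 10, -10, 10. Alternating ±10.
Position 19 → track A, term 10 = -46.

-46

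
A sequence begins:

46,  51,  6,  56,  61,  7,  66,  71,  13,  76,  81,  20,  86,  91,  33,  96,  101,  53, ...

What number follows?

Positions follow the repeating pattern AAB; grouping by letter gives 2 tracks.
Track A: 46, 51, 56, 61, 66, 71, 76, 81, 86, 91, 96, 101 — arithmetic, step +5.
Track B: 6, 7, 13, 20, 33, 53 — each term equals the sum of the previous two.
Term 19 comes from track A (its 13th entry): 106.

106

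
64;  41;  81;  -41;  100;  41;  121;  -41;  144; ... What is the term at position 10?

41

Taking every 2nd term gives 2 separate tracks.
Track A = 64, 81, 100, 121, 144: the squares 8², 9², 10², ….
Track B = 41, -41, 41, -41: oscillating between 41 and -41.
The 10th slot belongs to track B; its 5th term is 41.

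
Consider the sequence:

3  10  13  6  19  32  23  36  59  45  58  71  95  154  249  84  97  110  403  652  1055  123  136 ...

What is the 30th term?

188

The slot pattern repeats as AAABBB (period 6), so there are 2 interleaved tracks.
Track A: 3, 10, 13, 23, 36, 59, 95, 154, 249, 403, 652, 1055 — Fibonacci-style (each term is the sum of the two before it).
Track B: 6, 19, 32, 45, 58, 71, 84, 97, 110, 123, 136 — arithmetic with common difference +13.
Position 30 → track B, term 15 = 188.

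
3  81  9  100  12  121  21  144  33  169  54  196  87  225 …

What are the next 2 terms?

141, 256

Split by position mod 2 into 2 tracks.
Track A: 3, 9, 12, 21, 33, 54, 87 (each term equals the sum of the previous two).
Track B: 81, 100, 121, 144, 169, 196, 225 (consecutive squares n² from n = 9).
The 15th slot belongs to track A; its 8th term is 141.
Position 16 → track B, term 8 = 256.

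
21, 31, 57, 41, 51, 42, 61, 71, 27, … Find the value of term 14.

111

The slot pattern repeats as AAB (period 3), so there are 2 interleaved tracks.
Stream A = 21, 31, 41, 51, 61, 71: arithmetic, step +10.
Stream B = 57, 42, 27: linear: a_n = 72 − 15·n.
The 14th slot belongs to stream A; its 10th term is 111.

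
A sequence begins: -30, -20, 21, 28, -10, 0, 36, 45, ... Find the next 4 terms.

10, 20, 55, 66

The slot pattern repeats as AABB (period 4), so there are 2 interleaved tracks.
Track A: -30, -20, -10, 0. Linear: a_n = -40 + 10·n.
Track B: 21, 28, 36, 45. Triangular numbers n(n+1)/2 for n = 6, 7, ….
Position 9 falls in track A as its term 5, giving 10.
Position 10 → track A, term 6 = 20.
Position 11 falls in track B as its term 5, giving 55.
Position 12 falls in track B as its term 6, giving 66.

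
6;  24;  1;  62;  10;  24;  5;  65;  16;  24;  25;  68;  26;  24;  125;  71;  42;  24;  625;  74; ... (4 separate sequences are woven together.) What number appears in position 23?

3125

Read the sequence 4 terms at a time; column i is its own pattern.
Track A: 6, 10, 16, 26, 42 — each term equals the sum of the previous two.
Track B: 24, 24, 24, 24, 24 — constant 24.
Track C: 1, 5, 25, 125, 625 — a geometric progression (common ratio 5).
Track D: 62, 65, 68, 71, 74 — linear: a_n = 59 + 3·n.
The 23rd slot belongs to track C; its 6th term is 3125.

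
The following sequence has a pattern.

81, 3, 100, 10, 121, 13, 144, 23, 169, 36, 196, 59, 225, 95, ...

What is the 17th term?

289

Positions 1, 3, 5, … form one subsequence and positions 2, 4, 6, … form another.
Stream A = 81, 100, 121, 144, 169, 196, 225: the squares 9², 10², 11², ….
Stream B = 3, 10, 13, 23, 36, 59, 95: each term equals the sum of the previous two.
Term 17 comes from stream A (its 9th entry): 289.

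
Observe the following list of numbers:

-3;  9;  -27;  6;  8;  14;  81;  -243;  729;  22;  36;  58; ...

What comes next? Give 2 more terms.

Reading positions in blocks of 6 reveals the pattern AAABBB — 2 tracks woven together.
Stream A: -3, 9, -27, 81, -243, 729 (geometric, ×-3 each step).
Stream B: 6, 8, 14, 22, 36, 58 (a Fibonacci-like recurrence a_n = a_{n-1} + a_{n-2}).
Term 13 comes from stream A (its 7th entry): -2187.
The 14th slot belongs to stream A; its 8th term is 6561.

-2187, 6561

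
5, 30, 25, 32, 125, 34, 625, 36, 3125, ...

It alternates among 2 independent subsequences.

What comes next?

38

Positions 1, 3, 5, … form one subsequence and positions 2, 4, 6, … form another.
Stream A = 5, 25, 125, 625, 3125: successive powers of 5.
Stream B = 30, 32, 34, 36: arithmetic, step +2.
The 10th slot belongs to stream B; its 5th term is 38.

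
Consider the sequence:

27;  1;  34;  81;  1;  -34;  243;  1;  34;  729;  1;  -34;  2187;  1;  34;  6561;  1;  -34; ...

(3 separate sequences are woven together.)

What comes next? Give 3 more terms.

Taking every 3rd term gives 3 separate tracks.
Subsequence A = 27, 81, 243, 729, 2187, 6561: successive powers of 3.
Subsequence B = 1, 1, 1, 1, 1, 1: the constant sequence 1.
Subsequence C = 34, -34, 34, -34, 34, -34: oscillating between 34 and -34.
The 19th slot belongs to subsequence A; its 7th term is 19683.
The 20th slot belongs to subsequence B; its 7th term is 1.
Position 21 → subsequence C, term 7 = 34.

19683, 1, 34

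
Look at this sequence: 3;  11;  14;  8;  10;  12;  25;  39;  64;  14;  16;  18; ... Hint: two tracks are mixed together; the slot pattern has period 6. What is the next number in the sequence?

103

Positions follow the repeating pattern AAABBB; grouping by letter gives 2 tracks.
Track A = 3, 11, 14, 25, 39, 64: each term equals the sum of the previous two.
Track B = 8, 10, 12, 14, 16, 18: arithmetic, step +2.
The 13th slot belongs to track A; its 7th term is 103.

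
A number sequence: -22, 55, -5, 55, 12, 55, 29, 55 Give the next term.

Split by position mod 2 into 2 tracks.
Subsequence A: -22, -5, 12, 29 — arithmetic, step +17.
Subsequence B: 55, 55, 55, 55 — the constant sequence 55.
The 9th slot belongs to subsequence A; its 5th term is 46.

46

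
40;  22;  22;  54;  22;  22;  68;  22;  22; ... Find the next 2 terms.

The slot pattern repeats as ABB (period 3), so there are 2 interleaved tracks.
Track A: 40, 54, 68 (arithmetic, step +14).
Track B: 22, 22, 22, 22, 22, 22 (constant 22).
Term 10 comes from track A (its 4th entry): 82.
The 11th slot belongs to track B; its 7th term is 22.

82, 22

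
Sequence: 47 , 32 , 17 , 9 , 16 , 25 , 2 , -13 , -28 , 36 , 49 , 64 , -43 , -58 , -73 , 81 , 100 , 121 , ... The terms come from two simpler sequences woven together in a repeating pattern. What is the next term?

Reading positions in blocks of 6 reveals the pattern AAABBB — 2 tracks woven together.
Stream A: 47, 32, 17, 2, -13, -28, -43, -58, -73. Linear: a_n = 62 − 15·n.
Stream B: 9, 16, 25, 36, 49, 64, 81, 100, 121. Perfect squares starting at 3².
The 19th slot belongs to stream A; its 10th term is -88.

-88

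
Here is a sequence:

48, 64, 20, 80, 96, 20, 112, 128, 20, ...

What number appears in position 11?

160

The slot pattern repeats as AAB (period 3), so there are 2 interleaved tracks.
Track A = 48, 64, 80, 96, 112, 128: arithmetic, step +16.
Track B = 20, 20, 20: the constant sequence 20.
Term 11 comes from track A (its 8th entry): 160.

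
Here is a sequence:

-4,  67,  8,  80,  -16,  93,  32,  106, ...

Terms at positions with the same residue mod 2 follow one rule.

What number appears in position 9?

The terms cycle through 2 interleaved subsequences.
Track A: -4, 8, -16, 32. Geometric, ×-2 each step.
Track B: 67, 80, 93, 106. Arithmetic, step +13.
The 9th slot belongs to track A; its 5th term is -64.

-64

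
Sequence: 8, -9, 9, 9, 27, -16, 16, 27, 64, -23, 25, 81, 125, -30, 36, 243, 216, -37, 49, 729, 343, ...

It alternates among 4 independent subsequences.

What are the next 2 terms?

-44, 64

Taking every 4th term gives 4 separate tracks.
Stream A: 8, 27, 64, 125, 216, 343 (consecutive cubes n³ from n = 2).
Stream B: -9, -16, -23, -30, -37 (linear: a_n = -2 − 7·n).
Stream C: 9, 16, 25, 36, 49 (perfect squares starting at 3²).
Stream D: 9, 27, 81, 243, 729 (powers of 3).
Term 22 comes from stream B (its 6th entry): -44.
Position 23 falls in stream C as its term 6, giving 64.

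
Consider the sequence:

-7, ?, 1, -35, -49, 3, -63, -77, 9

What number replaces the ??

-21

Reading positions in blocks of 3 reveals the pattern AAB — 2 tracks woven together.
Stream A: -7, ?, -35, -49, -63, -77 — subtracting 14 each time.
Stream B: 1, 3, 9 — successive powers of 3.
Stream A's pattern makes the blank -21.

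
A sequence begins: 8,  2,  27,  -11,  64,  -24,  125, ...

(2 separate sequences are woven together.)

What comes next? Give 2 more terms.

-37, 216

The terms cycle through 2 interleaved subsequences.
Track A = 8, 27, 64, 125: consecutive cubes n³ from n = 2.
Track B = 2, -11, -24: subtracting 13 each time.
The 8th slot belongs to track B; its 4th term is -37.
Position 9 → track A, term 5 = 216.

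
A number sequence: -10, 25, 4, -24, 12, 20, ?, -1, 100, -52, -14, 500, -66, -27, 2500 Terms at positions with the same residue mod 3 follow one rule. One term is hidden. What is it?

Split by position mod 3 into 3 tracks.
Subsequence A = -10, -24, ?, -52, -66: arithmetic with common difference −14.
Subsequence B = 25, 12, -1, -14, -27: subtracting 13 each time.
Subsequence C = 4, 20, 100, 500, 2500: a geometric progression (common ratio 5).
Subsequence A's pattern makes the blank -38.

-38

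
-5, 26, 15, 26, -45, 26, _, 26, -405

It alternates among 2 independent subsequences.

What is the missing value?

135

Odd-indexed and even-indexed terms follow separate rules.
Track A is -5, 15, -45, ?, -405, which is geometric, ×-3 each step.
Track B is 26, 26, 26, 26, which is always 26.
So the missing entry in track A is 135.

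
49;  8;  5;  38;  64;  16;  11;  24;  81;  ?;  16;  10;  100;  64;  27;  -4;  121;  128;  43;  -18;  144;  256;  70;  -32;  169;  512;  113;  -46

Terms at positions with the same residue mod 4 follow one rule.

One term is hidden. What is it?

32

Read the sequence 4 terms at a time; column i is its own pattern.
Subsequence A: 49, 64, 81, 100, 121, 144, 169 — the squares 7², 8², 9², ….
Subsequence B: 8, 16, ?, 64, 128, 256, 512 — a geometric progression (common ratio 2).
Subsequence C: 5, 11, 16, 27, 43, 70, 113 — Fibonacci-style (each term is the sum of the two before it).
Subsequence D: 38, 24, 10, -4, -18, -32, -46 — linear: a_n = 52 − 14·n.
The gap is subsequence B's term 3; the rule gives 32.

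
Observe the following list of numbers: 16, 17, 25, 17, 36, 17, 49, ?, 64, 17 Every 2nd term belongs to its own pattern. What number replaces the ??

Odd-indexed and even-indexed terms follow separate rules.
Track A = 16, 25, 36, 49, 64: perfect squares starting at 4².
Track B = 17, 17, 17, ?, 17: the constant sequence 17.
Filling track B at index 4 by its rule yields 17.

17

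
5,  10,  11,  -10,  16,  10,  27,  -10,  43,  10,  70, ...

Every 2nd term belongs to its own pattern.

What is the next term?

-10

Positions 1, 3, 5, … form one subsequence and positions 2, 4, 6, … form another.
Subsequence A: 5, 11, 16, 27, 43, 70 — Fibonacci-style (each term is the sum of the two before it).
Subsequence B: 10, -10, 10, -10, 10 — the oscillation 10·(−1)^(n+1).
Position 12 → subsequence B, term 6 = -10.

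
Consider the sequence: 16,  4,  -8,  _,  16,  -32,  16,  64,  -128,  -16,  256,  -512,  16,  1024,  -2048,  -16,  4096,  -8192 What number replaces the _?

-16

Positions follow the repeating pattern ABB; grouping by letter gives 2 tracks.
Stream A: 16, ?, 16, -16, 16, -16 — the oscillation 16·(−1)^(n+1).
Stream B: 4, -8, 16, -32, 64, -128, 256, -512, 1024, -2048, 4096, -8192 — geometric, ×-2 each step.
Filling stream A at index 2 by its rule yields -16.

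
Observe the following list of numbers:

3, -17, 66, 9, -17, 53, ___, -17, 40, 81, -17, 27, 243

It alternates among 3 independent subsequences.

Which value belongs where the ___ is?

Split by position mod 3: positions 1, 4, 7, … form one track, and each other residue class forms its own.
Track A is 3, 9, ?, 81, 243, which is successive powers of 3.
Track B is -17, -17, -17, -17, which is the constant sequence -17.
Track C is 66, 53, 40, 27, which is arithmetic with common difference −13.
So the missing entry in track A is 27.

27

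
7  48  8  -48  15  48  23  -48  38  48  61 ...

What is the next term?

Split by position mod 2 into 2 tracks.
Subsequence A = 7, 8, 15, 23, 38, 61: a Fibonacci-like recurrence a_n = a_{n-1} + a_{n-2}.
Subsequence B = 48, -48, 48, -48, 48: the oscillation 48·(−1)^(n+1).
The 12th slot belongs to subsequence B; its 6th term is -48.

-48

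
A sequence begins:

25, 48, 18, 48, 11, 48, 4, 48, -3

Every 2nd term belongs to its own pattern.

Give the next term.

48

Positions 1, 3, 5, … form one subsequence and positions 2, 4, 6, … form another.
Subsequence A: 25, 18, 11, 4, -3 — subtracting 7 each time.
Subsequence B: 48, 48, 48, 48 — the constant sequence 48.
Position 10 falls in subsequence B as its term 5, giving 48.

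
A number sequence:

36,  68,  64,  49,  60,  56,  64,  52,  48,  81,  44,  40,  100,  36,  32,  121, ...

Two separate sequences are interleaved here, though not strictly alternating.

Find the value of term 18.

24

Positions follow the repeating pattern ABB; grouping by letter gives 2 tracks.
Subsequence A = 36, 49, 64, 81, 100, 121: perfect squares starting at 6².
Subsequence B = 68, 64, 60, 56, 52, 48, 44, 40, 36, 32: linear: a_n = 72 − 4·n.
Position 18 → subsequence B, term 12 = 24.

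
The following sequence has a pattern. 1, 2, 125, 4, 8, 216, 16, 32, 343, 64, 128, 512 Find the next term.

256

Reading positions in blocks of 3 reveals the pattern AAB — 2 tracks woven together.
Subsequence A is 1, 2, 4, 8, 16, 32, 64, 128, which is successive powers of 2.
Subsequence B is 125, 216, 343, 512, which is perfect cubes starting at 5³.
Position 13 → subsequence A, term 9 = 256.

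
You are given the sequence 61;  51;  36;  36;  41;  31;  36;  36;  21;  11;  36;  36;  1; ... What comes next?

Reading positions in blocks of 4 reveals the pattern AABB — 2 tracks woven together.
Track A = 61, 51, 41, 31, 21, 11, 1: arithmetic with common difference −10.
Track B = 36, 36, 36, 36, 36, 36: always 36.
Position 14 falls in track A as its term 8, giving -9.

-9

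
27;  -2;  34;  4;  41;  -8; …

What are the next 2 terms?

48, 16

The terms cycle through 2 interleaved subsequences.
Track A: 27, 34, 41 — arithmetic, step +7.
Track B: -2, 4, -8 — geometric with ratio -2.
Position 7 falls in track A as its term 4, giving 48.
Term 8 comes from track B (its 4th entry): 16.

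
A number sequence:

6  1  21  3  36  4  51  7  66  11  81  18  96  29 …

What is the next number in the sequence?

111

Odd-indexed and even-indexed terms follow separate rules.
Track A = 6, 21, 36, 51, 66, 81, 96: arithmetic, step +15.
Track B = 1, 3, 4, 7, 11, 18, 29: Fibonacci-style (each term is the sum of the two before it).
The 15th slot belongs to track A; its 8th term is 111.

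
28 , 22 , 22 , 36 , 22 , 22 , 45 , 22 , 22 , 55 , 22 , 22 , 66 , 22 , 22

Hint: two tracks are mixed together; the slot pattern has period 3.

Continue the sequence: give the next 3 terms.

78, 22, 22

Reading positions in blocks of 3 reveals the pattern ABB — 2 tracks woven together.
Track A is 28, 36, 45, 55, 66, which is triangular numbers starting at T_7.
Track B is 22, 22, 22, 22, 22, 22, 22, 22, 22, 22, which is always 22.
Term 16 comes from track A (its 6th entry): 78.
Position 17 → track B, term 11 = 22.
Position 18 → track B, term 12 = 22.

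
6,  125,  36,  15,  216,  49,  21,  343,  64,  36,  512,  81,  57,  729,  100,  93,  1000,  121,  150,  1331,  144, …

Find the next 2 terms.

243, 1728

The terms cycle through 3 interleaved subsequences.
Stream A: 6, 15, 21, 36, 57, 93, 150. A Fibonacci-like recurrence a_n = a_{n-1} + a_{n-2}.
Stream B: 125, 216, 343, 512, 729, 1000, 1331. Perfect cubes starting at 5³.
Stream C: 36, 49, 64, 81, 100, 121, 144. Consecutive squares n² from n = 6.
Position 22 falls in stream A as its term 8, giving 243.
Position 23 → stream B, term 8 = 1728.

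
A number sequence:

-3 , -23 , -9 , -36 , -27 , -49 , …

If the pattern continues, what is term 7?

Odd-indexed and even-indexed terms follow separate rules.
Track A: -3, -9, -27 (multiplying by 3 each time).
Track B: -23, -36, -49 (arithmetic with common difference −13).
Term 7 comes from track A (its 4th entry): -81.

-81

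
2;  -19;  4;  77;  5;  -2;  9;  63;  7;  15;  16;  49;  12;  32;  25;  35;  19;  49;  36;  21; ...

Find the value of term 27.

64

Split by position mod 4: positions 1, 5, 9, … form one track, and each other residue class forms its own.
Track A: 2, 5, 7, 12, 19. A Fibonacci-like recurrence a_n = a_{n-1} + a_{n-2}.
Track B: -19, -2, 15, 32, 49. Arithmetic, step +17.
Track C: 4, 9, 16, 25, 36. Perfect squares starting at 2².
Track D: 77, 63, 49, 35, 21. Linear: a_n = 91 − 14·n.
Position 27 → track C, term 7 = 64.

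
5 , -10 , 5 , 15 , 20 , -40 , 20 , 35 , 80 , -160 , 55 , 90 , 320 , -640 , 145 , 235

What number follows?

1280

Reading positions in blocks of 4 reveals the pattern AABB — 2 tracks woven together.
Track A: 5, -10, 20, -40, 80, -160, 320, -640 — geometric with ratio -2.
Track B: 5, 15, 20, 35, 55, 90, 145, 235 — each term equals the sum of the previous two.
Position 17 → track A, term 9 = 1280.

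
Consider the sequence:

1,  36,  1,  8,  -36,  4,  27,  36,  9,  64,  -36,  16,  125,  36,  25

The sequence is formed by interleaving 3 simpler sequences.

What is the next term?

216

Split by position mod 3 into 3 tracks.
Track A: 1, 8, 27, 64, 125. Perfect cubes starting at 1³.
Track B: 36, -36, 36, -36, 36. Oscillating between 36 and -36.
Track C: 1, 4, 9, 16, 25. Consecutive squares n² from n = 1.
Position 16 → track A, term 6 = 216.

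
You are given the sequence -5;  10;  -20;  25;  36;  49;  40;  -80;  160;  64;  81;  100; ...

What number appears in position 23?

225

Positions follow the repeating pattern AAABBB; grouping by letter gives 2 tracks.
Stream A: -5, 10, -20, 40, -80, 160 (geometric, ×-2 each step).
Stream B: 25, 36, 49, 64, 81, 100 (consecutive squares n² from n = 5).
Position 23 falls in stream B as its term 11, giving 225.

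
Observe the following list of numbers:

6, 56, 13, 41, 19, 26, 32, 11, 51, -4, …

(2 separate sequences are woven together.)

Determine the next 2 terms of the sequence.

Positions 1, 3, 5, … form one subsequence and positions 2, 4, 6, … form another.
Track A: 6, 13, 19, 32, 51 — each term equals the sum of the previous two.
Track B: 56, 41, 26, 11, -4 — arithmetic, step −15.
Term 11 comes from track A (its 6th entry): 83.
Position 12 → track B, term 6 = -19.

83, -19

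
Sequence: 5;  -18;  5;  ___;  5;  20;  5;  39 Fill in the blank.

1

Taking every 2nd term gives 2 separate tracks.
Stream A: 5, 5, 5, 5 — constant 5.
Stream B: -18, ?, 20, 39 — linear: a_n = -37 + 19·n.
Filling stream B at index 2 by its rule yields 1.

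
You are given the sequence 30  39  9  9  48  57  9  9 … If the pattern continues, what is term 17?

Reading positions in blocks of 4 reveals the pattern AABB — 2 tracks woven together.
Stream A = 30, 39, 48, 57: linear: a_n = 21 + 9·n.
Stream B = 9, 9, 9, 9: the constant sequence 9.
Term 17 comes from stream A (its 9th entry): 102.

102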